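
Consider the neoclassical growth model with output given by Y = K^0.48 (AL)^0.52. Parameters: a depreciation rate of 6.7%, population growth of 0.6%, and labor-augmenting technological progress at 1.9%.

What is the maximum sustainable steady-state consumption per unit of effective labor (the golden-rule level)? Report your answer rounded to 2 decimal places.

c_gold ≈ 2.39

At the golden rule, f'(k) = n + g + δ, so α·k^(α−1) = n + g + δ and k_gold = (α/(n + g + δ))^(1/(1−α)).
k_gold = (0.48/0.092)^(1/0.52) = 5.2174^1.9231 ≈ 23.9738
c_gold = f(k_gold) − (n + g + δ)·k_gold = 4.5949 − 0.092×23.9738 ≈ 2.3893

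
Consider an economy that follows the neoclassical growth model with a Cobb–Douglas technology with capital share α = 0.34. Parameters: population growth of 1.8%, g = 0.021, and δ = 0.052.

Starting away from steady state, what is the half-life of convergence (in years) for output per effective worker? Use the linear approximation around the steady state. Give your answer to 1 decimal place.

Near the steady state the convergence rate is λ = (1 − α)(n + g + δ).
λ = (1 − 0.34) × 0.091 = 0.66 × 0.091 = 0.06006
Half-life = ln 2 / λ = 0.6931 / 0.06006 ≈ 11.54 years

about 11.5 years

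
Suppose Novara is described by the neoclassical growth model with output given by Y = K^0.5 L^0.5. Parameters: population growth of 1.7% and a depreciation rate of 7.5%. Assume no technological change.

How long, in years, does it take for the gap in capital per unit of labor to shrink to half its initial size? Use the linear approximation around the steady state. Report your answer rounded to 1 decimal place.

t_½ ≈ 15.1 years

Near the steady state the convergence rate is λ = (1 − α)(n + δ).
λ = (1 − 0.5) × 0.092 = 0.5 × 0.092 = 0.0460
Half-life = ln 2 / λ = 0.6931 / 0.0460 ≈ 15.07 years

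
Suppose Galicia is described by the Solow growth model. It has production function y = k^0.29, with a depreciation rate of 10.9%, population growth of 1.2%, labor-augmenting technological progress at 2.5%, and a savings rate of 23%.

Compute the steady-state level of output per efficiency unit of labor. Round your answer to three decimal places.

Steady state requires s·f(k) = (n + g + δ)·k, i.e. s·k^α = (n + g + δ)·k.
Rearranging, k^(1−α) = s / (n + g + δ).
k^0.71 = 0.23 / (0.012 + 0.025 + 0.109) = 0.23 / 0.146 = 1.5753
k* = 1.5753^(1/0.71) ≈ 1.8966
y* = (k*)^α = 1.8966^0.29 ≈ 1.2040

y* ≈ 1.204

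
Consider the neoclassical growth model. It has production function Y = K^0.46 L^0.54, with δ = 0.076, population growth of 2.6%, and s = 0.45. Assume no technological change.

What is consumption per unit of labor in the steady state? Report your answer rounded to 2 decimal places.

c* ≈ 1.95

Steady state requires s·f(k) = (n + δ)·k, i.e. s·k^α = (n + δ)·k.
Rearranging, k^(1−α) = s / (n + δ).
k^0.54 = 0.45 / (0.026 + 0.076) = 0.45 / 0.102 = 4.4118
k* = 4.4118^(1/0.54) ≈ 15.6219
y* = (k*)^α = 15.6219^0.46 ≈ 3.5409
c* = (1 − s)·y* = (1 − 0.45) × 3.5409 ≈ 1.9475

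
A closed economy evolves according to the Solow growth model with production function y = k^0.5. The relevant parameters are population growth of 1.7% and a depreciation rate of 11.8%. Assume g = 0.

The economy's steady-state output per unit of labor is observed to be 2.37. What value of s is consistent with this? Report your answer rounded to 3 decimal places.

Steady state requires s·f(k) = (n + δ)·k, i.e. s·k^α = (n + δ)·k.
Since y* = [s/(n + δ)]^(α/(1−α)), we have s/(n + δ) = (y*)^((1−α)/α) = 2.37^1 = 2.3700.
Therefore s = 2.3700 × (n + δ) = 2.3700 × 0.135 = 0.3200.

s ≈ 0.320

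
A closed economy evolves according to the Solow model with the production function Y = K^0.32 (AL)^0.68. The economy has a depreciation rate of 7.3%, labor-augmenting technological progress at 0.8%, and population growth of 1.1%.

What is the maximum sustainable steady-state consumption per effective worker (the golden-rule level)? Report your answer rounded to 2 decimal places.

At the golden rule, f'(k) = n + g + δ, so α·k^(α−1) = n + g + δ and k_gold = (α/(n + g + δ))^(1/(1−α)).
k_gold = (0.32/0.092)^(1/0.68) = 3.4783^1.4706 ≈ 6.2537
c_gold = f(k_gold) − (n + g + δ)·k_gold = 1.7979 − 0.092×6.2537 ≈ 1.2226

c_gold ≈ 1.22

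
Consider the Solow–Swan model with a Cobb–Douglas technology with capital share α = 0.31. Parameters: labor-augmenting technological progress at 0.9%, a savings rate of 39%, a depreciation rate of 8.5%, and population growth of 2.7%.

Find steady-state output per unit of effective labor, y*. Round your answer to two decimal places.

y* = 1.69

Steady state requires s·f(k) = (n + g + δ)·k, i.e. s·k^α = (n + g + δ)·k.
Rearranging, k^(1−α) = s / (n + g + δ).
k^0.69 = 0.39 / (0.027 + 0.009 + 0.085) = 0.39 / 0.121 = 3.2231
k* = 3.2231^(1/0.69) ≈ 5.4529
y* = (k*)^α = 5.4529^0.31 ≈ 1.6918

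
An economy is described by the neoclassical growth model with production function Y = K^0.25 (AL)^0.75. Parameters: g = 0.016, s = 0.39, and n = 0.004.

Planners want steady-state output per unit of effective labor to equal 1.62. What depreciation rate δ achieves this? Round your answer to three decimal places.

δ ≈ 0.072

In steady state, investment equals break-even investment: s·k^α = (n + g + δ)·k.
Since y* = [s/(n + g + δ)]^(α/(1−α)), we have s/(n + g + δ) = (y*)^((1−α)/α) = 1.62^3 = 4.2515.
Therefore n + g + δ = s / 4.2515 = 0.39 / 4.2515 = 0.0917, so δ = 0.0917 − 0.020 = 0.0717.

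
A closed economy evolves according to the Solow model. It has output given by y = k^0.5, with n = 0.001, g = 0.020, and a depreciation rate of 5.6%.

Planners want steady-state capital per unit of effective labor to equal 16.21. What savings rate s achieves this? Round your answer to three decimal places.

s ≈ 0.310

At the steady state, Δk = 0, so s·k^α = (n + g + δ)·k.
So s / (n + g + δ) = (k*)^(1−α) = 16.21^0.5 = 4.0262.
Therefore s = 4.0262 × (n + g + δ) = 4.0262 × 0.077 = 0.3100.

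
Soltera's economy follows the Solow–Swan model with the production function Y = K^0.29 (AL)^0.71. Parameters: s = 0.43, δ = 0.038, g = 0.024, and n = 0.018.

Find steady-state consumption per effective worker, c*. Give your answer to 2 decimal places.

c* ≈ 1.13

At the steady state, Δk = 0, so s·k^α = (n + g + δ)·k.
Rearranging, k^(1−α) = s / (n + g + δ).
k^0.71 = 0.43 / (0.018 + 0.024 + 0.038) = 0.43 / 0.080 = 5.3750
k* = 5.3750^(1/0.71) ≈ 10.6832
y* = (k*)^α = 10.6832^0.29 ≈ 1.9876
c* = (1 − s)·y* = (1 − 0.43) × 1.9876 ≈ 1.1329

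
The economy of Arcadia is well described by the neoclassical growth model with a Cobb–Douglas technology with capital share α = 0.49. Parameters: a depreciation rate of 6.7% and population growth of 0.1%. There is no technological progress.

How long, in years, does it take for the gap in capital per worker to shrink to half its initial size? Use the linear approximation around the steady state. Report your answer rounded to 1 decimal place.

Near the steady state the convergence rate is λ = (1 − α)(n + δ).
λ = (1 − 0.49) × 0.068 = 0.51 × 0.068 = 0.03468
Half-life = ln 2 / λ = 0.6931 / 0.03468 ≈ 19.99 years

half-life ≈ 20.0 years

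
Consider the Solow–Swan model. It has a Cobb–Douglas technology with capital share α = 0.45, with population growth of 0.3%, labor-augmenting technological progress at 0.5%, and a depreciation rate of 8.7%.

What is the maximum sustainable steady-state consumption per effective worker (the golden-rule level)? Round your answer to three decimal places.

c_gold ≈ 1.964

At the golden rule, f'(k) = n + g + δ, so α·k^(α−1) = n + g + δ and k_gold = (α/(n + g + δ))^(1/(1−α)).
k_gold = (0.45/0.095)^(1/0.55) = 4.7368^1.8182 ≈ 16.9109
c_gold = f(k_gold) − (n + g + δ)·k_gold = 3.5701 − 0.095×16.9109 ≈ 1.9636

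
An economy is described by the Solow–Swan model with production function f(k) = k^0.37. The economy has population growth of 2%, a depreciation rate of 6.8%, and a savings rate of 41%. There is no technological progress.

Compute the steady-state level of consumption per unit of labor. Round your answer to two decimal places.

Steady state requires s·f(k) = (n + δ)·k, i.e. s·k^α = (n + δ)·k.
Dividing both sides by k: k^(1−α) = s / (n + δ).
k^0.63 = 0.41 / (0.020 + 0.068) = 0.41 / 0.088 = 4.6591
k* = 4.6591^(1/0.63) ≈ 11.5026
y* = (k*)^α = 11.5026^0.37 ≈ 2.4688
c* = (1 − s)·y* = (1 − 0.41) × 2.4688 ≈ 1.4566

c* ≈ 1.46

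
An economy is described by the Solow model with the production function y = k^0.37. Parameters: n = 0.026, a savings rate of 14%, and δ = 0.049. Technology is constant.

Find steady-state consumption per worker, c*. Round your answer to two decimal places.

At the steady state, Δk = 0, so s·k^α = (n + δ)·k.
Dividing both sides by k: k^(1−α) = s / (n + δ).
k^0.63 = 0.14 / (0.026 + 0.049) = 0.14 / 0.075 = 1.8667
k* = 1.8667^(1/0.63) ≈ 2.6933
y* = (k*)^α = 2.6933^0.37 ≈ 1.4428
c* = (1 − s)·y* = (1 − 0.14) × 1.4428 ≈ 1.2408

c* = 1.24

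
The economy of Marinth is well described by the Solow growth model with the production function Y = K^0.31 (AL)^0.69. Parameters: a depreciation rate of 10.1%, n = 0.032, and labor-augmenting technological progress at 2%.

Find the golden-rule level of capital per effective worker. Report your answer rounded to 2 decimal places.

k_gold ≈ 2.78

The golden rule sets f'(k) = n + g + δ, i.e. α·k^(α−1) = n + g + δ.
So k^(1−α) = α / (n + g + δ) = 0.31 / 0.153 = 2.0261.
k_gold = 2.0261^(1/0.69) ≈ 2.7825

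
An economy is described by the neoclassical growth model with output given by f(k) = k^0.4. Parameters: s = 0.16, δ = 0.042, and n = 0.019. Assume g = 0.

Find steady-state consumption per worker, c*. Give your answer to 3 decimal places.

c* ≈ 1.598

At the steady state, Δk = 0, so s·k^α = (n + δ)·k.
Rearranging, k^(1−α) = s / (n + δ).
k^0.6 = 0.16 / (0.019 + 0.042) = 0.16 / 0.061 = 2.6230
k* = 2.6230^(1/0.6) ≈ 4.9888
y* = (k*)^α = 4.9888^0.4 ≈ 1.9019
c* = (1 − s)·y* = (1 − 0.16) × 1.9019 ≈ 1.5976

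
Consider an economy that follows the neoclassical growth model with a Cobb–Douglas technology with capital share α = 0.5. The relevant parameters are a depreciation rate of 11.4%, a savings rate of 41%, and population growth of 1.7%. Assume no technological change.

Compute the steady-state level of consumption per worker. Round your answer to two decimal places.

c* ≈ 1.85

At the steady state, Δk = 0, so s·k^α = (n + δ)·k.
Dividing both sides by k: k^(1−α) = s / (n + δ).
k^0.5 = 0.41 / (0.017 + 0.114) = 0.41 / 0.131 = 3.1298
k* = 3.1298^(1/0.5) ≈ 9.7956
y* = (k*)^α = 9.7956^0.5 ≈ 3.1298
c* = (1 − s)·y* = (1 − 0.41) × 3.1298 ≈ 1.8466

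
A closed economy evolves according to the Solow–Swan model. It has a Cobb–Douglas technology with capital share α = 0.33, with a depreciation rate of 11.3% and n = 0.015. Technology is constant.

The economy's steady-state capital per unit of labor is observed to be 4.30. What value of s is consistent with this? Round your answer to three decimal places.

s ≈ 0.340

Steady state requires s·f(k) = (n + δ)·k, i.e. s·k^α = (n + δ)·k.
So s / (n + δ) = (k*)^(1−α) = 4.30^0.67 = 2.6572.
Therefore s = 2.6572 × (n + δ) = 2.6572 × 0.128 = 0.3401.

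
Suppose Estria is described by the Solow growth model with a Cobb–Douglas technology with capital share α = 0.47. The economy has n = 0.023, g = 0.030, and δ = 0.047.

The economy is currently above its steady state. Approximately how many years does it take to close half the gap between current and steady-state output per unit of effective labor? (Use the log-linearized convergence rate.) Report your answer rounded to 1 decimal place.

Near the steady state the convergence rate is λ = (1 − α)(n + g + δ).
λ = (1 − 0.47) × 0.100 = 0.53 × 0.100 = 0.0530
Half-life = ln 2 / λ = 0.6931 / 0.0530 ≈ 13.08 years

half-life ≈ 13.1 years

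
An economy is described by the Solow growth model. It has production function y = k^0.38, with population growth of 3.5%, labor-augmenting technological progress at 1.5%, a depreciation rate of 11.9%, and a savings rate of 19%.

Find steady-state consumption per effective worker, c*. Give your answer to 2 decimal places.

At the steady state, Δk = 0, so s·k^α = (n + g + δ)·k.
Rearranging, k^(1−α) = s / (n + g + δ).
k^0.62 = 0.19 / (0.035 + 0.015 + 0.119) = 0.19 / 0.169 = 1.1243
k* = 1.1243^(1/0.62) ≈ 1.2080
y* = (k*)^α = 1.2080^0.38 ≈ 1.0744
c* = (1 − s)·y* = (1 − 0.19) × 1.0744 ≈ 0.8703

c* ≈ 0.87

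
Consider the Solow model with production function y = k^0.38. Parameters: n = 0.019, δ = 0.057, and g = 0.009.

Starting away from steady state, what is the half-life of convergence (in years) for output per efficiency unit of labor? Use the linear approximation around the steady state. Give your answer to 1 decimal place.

about 13.2 years

Near the steady state the convergence rate is λ = (1 − α)(n + g + δ).
λ = (1 − 0.38) × 0.085 = 0.62 × 0.085 = 0.0527
Half-life = ln 2 / λ = 0.6931 / 0.0527 ≈ 13.15 years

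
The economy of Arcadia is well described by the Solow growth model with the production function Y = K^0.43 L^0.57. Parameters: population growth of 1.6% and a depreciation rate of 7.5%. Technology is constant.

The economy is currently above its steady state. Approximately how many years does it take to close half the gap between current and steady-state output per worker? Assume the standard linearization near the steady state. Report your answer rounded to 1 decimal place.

about 13.4 years

Near the steady state the convergence rate is λ = (1 − α)(n + δ).
λ = (1 − 0.43) × 0.091 = 0.57 × 0.091 = 0.05187
Half-life = ln 2 / λ = 0.6931 / 0.05187 ≈ 13.36 years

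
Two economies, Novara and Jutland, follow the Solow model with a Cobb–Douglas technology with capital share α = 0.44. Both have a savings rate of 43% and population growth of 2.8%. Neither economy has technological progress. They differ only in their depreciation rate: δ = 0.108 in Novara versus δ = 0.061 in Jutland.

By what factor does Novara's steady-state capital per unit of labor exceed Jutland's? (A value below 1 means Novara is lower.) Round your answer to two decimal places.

Steady-state k* = [s/(n + δ)]^(1/(1−α)), so the ratio is [ (s_N/(n + δ)_N) / (s_J/(n + δ)_J) ]^1.7857.
s_N/(n + δ)_N = 0.43/0.136 = 3.1618; s_J/(n + δ)_J = 0.43/0.089 = 4.8315.
Ratio = (3.1618/4.8315)^1.7857 = 0.6544^1.7857 ≈ 0.4690

ratio ≈ 0.47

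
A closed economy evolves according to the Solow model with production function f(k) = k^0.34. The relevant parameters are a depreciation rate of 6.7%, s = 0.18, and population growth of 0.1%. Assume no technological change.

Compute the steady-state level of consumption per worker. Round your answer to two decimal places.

At the steady state, Δk = 0, so s·k^α = (n + δ)·k.
Dividing both sides by k: k^(1−α) = s / (n + δ).
k^0.66 = 0.18 / (0.001 + 0.067) = 0.18 / 0.068 = 2.6471
k* = 2.6471^(1/0.66) ≈ 4.3708
y* = (k*)^α = 4.3708^0.34 ≈ 1.6512
c* = (1 − s)·y* = (1 − 0.18) × 1.6512 ≈ 1.3540

c* ≈ 1.35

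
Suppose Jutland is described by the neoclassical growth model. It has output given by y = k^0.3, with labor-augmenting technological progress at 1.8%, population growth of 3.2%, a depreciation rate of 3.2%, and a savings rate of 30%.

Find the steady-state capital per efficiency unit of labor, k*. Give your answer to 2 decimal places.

k* = 6.38

At the steady state, Δk = 0, so s·k^α = (n + g + δ)·k.
Dividing both sides by k: k^(1−α) = s / (n + g + δ).
k^0.7 = 0.30 / (0.032 + 0.018 + 0.032) = 0.30 / 0.082 = 3.6585
k* = 3.6585^(1/0.7) ≈ 6.3785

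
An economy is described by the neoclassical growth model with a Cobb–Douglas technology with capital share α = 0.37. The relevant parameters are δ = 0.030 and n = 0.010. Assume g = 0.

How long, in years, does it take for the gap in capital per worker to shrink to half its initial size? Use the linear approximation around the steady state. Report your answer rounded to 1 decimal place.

Near the steady state the convergence rate is λ = (1 − α)(n + δ).
λ = (1 − 0.37) × 0.040 = 0.63 × 0.040 = 0.0252
Half-life = ln 2 / λ = 0.6931 / 0.0252 ≈ 27.50 years

about 27.5 years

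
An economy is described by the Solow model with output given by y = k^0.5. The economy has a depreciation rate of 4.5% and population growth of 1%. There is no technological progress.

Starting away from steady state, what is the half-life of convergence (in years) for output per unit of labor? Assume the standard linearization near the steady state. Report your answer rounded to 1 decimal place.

about 25.2 years

Near the steady state the convergence rate is λ = (1 − α)(n + δ).
λ = (1 − 0.5) × 0.055 = 0.5 × 0.055 = 0.0275
Half-life = ln 2 / λ = 0.6931 / 0.0275 ≈ 25.20 years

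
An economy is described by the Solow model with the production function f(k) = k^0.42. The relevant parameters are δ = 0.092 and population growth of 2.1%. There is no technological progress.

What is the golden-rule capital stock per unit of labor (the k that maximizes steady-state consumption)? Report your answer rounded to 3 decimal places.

k_gold ≈ 9.617

The golden rule sets f'(k) = n + δ, i.e. α·k^(α−1) = n + δ.
So k^(1−α) = α / (n + δ) = 0.42 / 0.113 = 3.7168.
k_gold = 3.7168^(1/0.58) ≈ 9.6172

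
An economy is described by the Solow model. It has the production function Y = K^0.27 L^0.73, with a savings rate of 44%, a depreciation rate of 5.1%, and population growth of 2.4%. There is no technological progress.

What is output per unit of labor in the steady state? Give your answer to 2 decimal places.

y* = 1.92

At the steady state, Δk = 0, so s·k^α = (n + δ)·k.
Dividing both sides by k: k^(1−α) = s / (n + δ).
k^0.73 = 0.44 / (0.024 + 0.051) = 0.44 / 0.075 = 5.8667
k* = 5.8667^(1/0.73) ≈ 11.2874
y* = (k*)^α = 11.2874^0.27 ≈ 1.9240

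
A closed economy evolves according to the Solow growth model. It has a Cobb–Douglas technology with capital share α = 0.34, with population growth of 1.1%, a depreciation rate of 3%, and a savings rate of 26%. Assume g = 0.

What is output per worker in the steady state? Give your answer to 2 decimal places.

y* ≈ 2.59

Steady state requires s·f(k) = (n + δ)·k, i.e. s·k^α = (n + δ)·k.
Dividing both sides by k: k^(1−α) = s / (n + δ).
k^0.66 = 0.26 / (0.011 + 0.030) = 0.26 / 0.041 = 6.3415
k* = 6.3415^(1/0.66) ≈ 16.4226
y* = (k*)^α = 16.4226^0.34 ≈ 2.5897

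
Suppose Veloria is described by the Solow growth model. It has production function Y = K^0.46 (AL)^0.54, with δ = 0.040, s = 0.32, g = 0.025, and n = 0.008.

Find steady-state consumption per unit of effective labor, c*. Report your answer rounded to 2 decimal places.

c* = 2.39

Steady state requires s·f(k) = (n + g + δ)·k, i.e. s·k^α = (n + g + δ)·k.
Rearranging, k^(1−α) = s / (n + g + δ).
k^0.54 = 0.32 / (0.008 + 0.025 + 0.040) = 0.32 / 0.073 = 4.3836
k* = 4.3836^(1/0.54) ≈ 15.4375
y* = (k*)^α = 15.4375^0.46 ≈ 3.5216
c* = (1 − s)·y* = (1 − 0.32) × 3.5216 ≈ 2.3947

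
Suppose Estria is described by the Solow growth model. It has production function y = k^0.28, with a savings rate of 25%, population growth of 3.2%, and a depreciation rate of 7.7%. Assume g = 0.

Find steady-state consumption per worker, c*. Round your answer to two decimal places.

At the steady state, Δk = 0, so s·k^α = (n + δ)·k.
Rearranging, k^(1−α) = s / (n + δ).
k^0.72 = 0.25 / (0.032 + 0.077) = 0.25 / 0.109 = 2.2936
k* = 2.2936^(1/0.72) ≈ 3.1675
y* = (k*)^α = 3.1675^0.28 ≈ 1.3810
c* = (1 − s)·y* = (1 − 0.25) × 1.3810 ≈ 1.0358

c* ≈ 1.04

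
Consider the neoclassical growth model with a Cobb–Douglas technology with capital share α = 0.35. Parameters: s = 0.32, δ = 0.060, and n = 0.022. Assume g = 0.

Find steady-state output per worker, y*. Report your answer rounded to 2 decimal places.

y* ≈ 2.08

At the steady state, Δk = 0, so s·k^α = (n + δ)·k.
Rearranging, k^(1−α) = s / (n + δ).
k^0.65 = 0.32 / (0.022 + 0.060) = 0.32 / 0.082 = 3.9024
k* = 3.9024^(1/0.65) ≈ 8.1235
y* = (k*)^α = 8.1235^0.35 ≈ 2.0817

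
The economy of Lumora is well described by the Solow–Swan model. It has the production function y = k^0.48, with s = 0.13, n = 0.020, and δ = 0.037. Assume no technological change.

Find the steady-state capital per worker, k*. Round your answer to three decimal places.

In steady state, investment equals break-even investment: s·k^α = (n + δ)·k.
Rearranging, k^(1−α) = s / (n + δ).
k^0.52 = 0.13 / (0.020 + 0.037) = 0.13 / 0.057 = 2.2807
k* = 2.2807^(1/0.52) ≈ 4.8819

k* ≈ 4.882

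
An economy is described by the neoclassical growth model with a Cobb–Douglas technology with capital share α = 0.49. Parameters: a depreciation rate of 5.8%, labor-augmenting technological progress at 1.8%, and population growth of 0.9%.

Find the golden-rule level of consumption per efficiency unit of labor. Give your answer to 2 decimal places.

At the golden rule, f'(k) = n + g + δ, so α·k^(α−1) = n + g + δ and k_gold = (α/(n + g + δ))^(1/(1−α)).
k_gold = (0.49/0.085)^(1/0.51) = 5.7647^1.9608 ≈ 31.0264
c_gold = f(k_gold) − (n + g + δ)·k_gold = 5.3821 − 0.085×31.0264 ≈ 2.7449

c_gold ≈ 2.74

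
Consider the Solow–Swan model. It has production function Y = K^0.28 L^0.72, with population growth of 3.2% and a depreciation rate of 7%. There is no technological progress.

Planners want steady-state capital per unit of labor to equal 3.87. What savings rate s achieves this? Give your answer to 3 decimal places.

In steady state, investment equals break-even investment: s·k^α = (n + δ)·k.
So s / (n + δ) = (k*)^(1−α) = 3.87^0.72 = 2.6494.
Therefore s = 2.6494 × (n + δ) = 2.6494 × 0.102 = 0.2702.

s ≈ 0.270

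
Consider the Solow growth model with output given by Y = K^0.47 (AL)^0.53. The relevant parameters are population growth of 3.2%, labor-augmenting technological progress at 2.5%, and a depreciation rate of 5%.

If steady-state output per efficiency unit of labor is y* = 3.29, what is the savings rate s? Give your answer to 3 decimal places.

s ≈ 0.410

Steady state requires s·f(k) = (n + g + δ)·k, i.e. s·k^α = (n + g + δ)·k.
Since y* = [s/(n + g + δ)]^(α/(1−α)), we have s/(n + g + δ) = (y*)^((1−α)/α) = 3.29^1.1277 = 3.8304.
Therefore s = 3.8304 × (n + g + δ) = 3.8304 × 0.107 = 0.4099.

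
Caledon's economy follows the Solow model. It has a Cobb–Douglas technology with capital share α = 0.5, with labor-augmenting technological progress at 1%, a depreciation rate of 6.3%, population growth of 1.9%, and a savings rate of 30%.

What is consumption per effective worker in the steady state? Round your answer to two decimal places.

c* ≈ 2.28

At the steady state, Δk = 0, so s·k^α = (n + g + δ)·k.
Rearranging, k^(1−α) = s / (n + g + δ).
k^0.5 = 0.30 / (0.019 + 0.010 + 0.063) = 0.30 / 0.092 = 3.2609
k* = 3.2609^(1/0.5) ≈ 10.6335
y* = (k*)^α = 10.6335^0.5 ≈ 3.2609
c* = (1 − s)·y* = (1 − 0.30) × 3.2609 ≈ 2.2826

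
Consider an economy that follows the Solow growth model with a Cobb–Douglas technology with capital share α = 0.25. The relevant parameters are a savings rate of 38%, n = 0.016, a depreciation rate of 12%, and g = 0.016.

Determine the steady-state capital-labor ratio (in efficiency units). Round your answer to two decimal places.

k* = 3.39

At the steady state, Δk = 0, so s·k^α = (n + g + δ)·k.
Rearranging, k^(1−α) = s / (n + g + δ).
k^0.75 = 0.38 / (0.016 + 0.016 + 0.120) = 0.38 / 0.152 = 2.5000
k* = 2.5000^(1/0.75) ≈ 3.3930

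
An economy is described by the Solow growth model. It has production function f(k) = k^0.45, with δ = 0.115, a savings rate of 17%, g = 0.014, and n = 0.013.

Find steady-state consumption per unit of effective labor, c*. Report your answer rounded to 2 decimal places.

c* = 0.96

In steady state, investment equals break-even investment: s·k^α = (n + g + δ)·k.
Rearranging, k^(1−α) = s / (n + g + δ).
k^0.55 = 0.17 / (0.013 + 0.014 + 0.115) = 0.17 / 0.142 = 1.1972
k* = 1.1972^(1/0.55) ≈ 1.3871
y* = (k*)^α = 1.3871^0.45 ≈ 1.1586
c* = (1 − s)·y* = (1 − 0.17) × 1.1586 ≈ 0.9616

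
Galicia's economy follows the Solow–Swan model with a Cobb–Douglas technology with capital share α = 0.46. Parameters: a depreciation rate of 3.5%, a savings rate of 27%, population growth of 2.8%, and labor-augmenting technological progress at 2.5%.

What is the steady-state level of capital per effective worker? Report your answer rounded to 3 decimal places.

Steady state requires s·f(k) = (n + g + δ)·k, i.e. s·k^α = (n + g + δ)·k.
Dividing both sides by k: k^(1−α) = s / (n + g + δ).
k^0.54 = 0.27 / (0.028 + 0.025 + 0.035) = 0.27 / 0.088 = 3.0682
k* = 3.0682^(1/0.54) ≈ 7.9733

k* ≈ 7.973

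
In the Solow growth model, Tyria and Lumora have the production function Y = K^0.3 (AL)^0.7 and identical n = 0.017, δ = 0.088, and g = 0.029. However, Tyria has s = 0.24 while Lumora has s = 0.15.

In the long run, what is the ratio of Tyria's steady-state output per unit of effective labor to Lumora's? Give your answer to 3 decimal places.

Steady-state y* = [s/(n + g + δ)]^(α/(1−α)), so the ratio is [ (s_T/(n + g + δ)_T) / (s_L/(n + g + δ)_L) ]^0.4286.
s_T/(n + g + δ)_T = 0.24/0.134 = 1.7910; s_L/(n + g + δ)_L = 0.15/0.134 = 1.1194.
Ratio = (1.7910/1.1194)^0.4286 = 1.6000^0.4286 ≈ 1.2232

y*_T / y*_L ≈ 1.223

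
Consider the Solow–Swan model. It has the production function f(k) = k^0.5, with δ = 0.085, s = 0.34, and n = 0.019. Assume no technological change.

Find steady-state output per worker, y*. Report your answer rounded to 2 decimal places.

At the steady state, Δk = 0, so s·k^α = (n + δ)·k.
Dividing both sides by k: k^(1−α) = s / (n + δ).
k^0.5 = 0.34 / (0.019 + 0.085) = 0.34 / 0.104 = 3.2692
k* = 3.2692^(1/0.5) ≈ 10.6877
y* = (k*)^α = 10.6877^0.5 ≈ 3.2692

y* = 3.27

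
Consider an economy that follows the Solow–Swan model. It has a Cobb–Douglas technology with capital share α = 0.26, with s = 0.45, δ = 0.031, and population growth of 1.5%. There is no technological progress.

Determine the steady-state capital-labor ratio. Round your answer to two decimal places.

k* ≈ 21.80

At the steady state, Δk = 0, so s·k^α = (n + δ)·k.
Dividing both sides by k: k^(1−α) = s / (n + δ).
k^0.74 = 0.45 / (0.015 + 0.031) = 0.45 / 0.046 = 9.7826
k* = 9.7826^(1/0.74) ≈ 21.7998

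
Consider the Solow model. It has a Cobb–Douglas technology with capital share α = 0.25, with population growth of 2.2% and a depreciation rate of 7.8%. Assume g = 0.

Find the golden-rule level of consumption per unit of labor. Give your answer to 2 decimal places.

c_gold ≈ 1.02

At the golden rule, f'(k) = n + δ, so α·k^(α−1) = n + δ and k_gold = (α/(n + δ))^(1/(1−α)).
k_gold = (0.25/0.100)^(1/0.75) = 2.5000^1.3333 ≈ 3.3929
c_gold = f(k_gold) − (n + δ)·k_gold = 1.3572 − 0.100×3.3929 ≈ 1.0179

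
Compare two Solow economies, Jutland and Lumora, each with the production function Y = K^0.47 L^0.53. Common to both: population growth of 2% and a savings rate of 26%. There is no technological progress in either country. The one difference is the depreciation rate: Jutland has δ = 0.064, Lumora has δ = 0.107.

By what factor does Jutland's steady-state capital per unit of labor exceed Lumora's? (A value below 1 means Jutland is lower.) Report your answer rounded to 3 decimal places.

Steady-state k* = [s/(n + δ)]^(1/(1−α)), so the ratio is [ (s_J/(n + δ)_J) / (s_L/(n + δ)_L) ]^1.8868.
s_J/(n + δ)_J = 0.26/0.084 = 3.0952; s_L/(n + δ)_L = 0.26/0.127 = 2.0472.
Ratio = (3.0952/2.0472)^1.8868 = 1.5119^1.8868 ≈ 2.1813

k*_J / k*_L ≈ 2.181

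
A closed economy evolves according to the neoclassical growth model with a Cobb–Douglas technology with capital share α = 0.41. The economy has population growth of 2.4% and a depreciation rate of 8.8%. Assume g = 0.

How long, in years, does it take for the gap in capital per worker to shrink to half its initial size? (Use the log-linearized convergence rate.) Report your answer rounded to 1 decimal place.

Near the steady state the convergence rate is λ = (1 − α)(n + δ).
λ = (1 − 0.41) × 0.112 = 0.59 × 0.112 = 0.06608
Half-life = ln 2 / λ = 0.6931 / 0.06608 ≈ 10.49 years

about 10.5 years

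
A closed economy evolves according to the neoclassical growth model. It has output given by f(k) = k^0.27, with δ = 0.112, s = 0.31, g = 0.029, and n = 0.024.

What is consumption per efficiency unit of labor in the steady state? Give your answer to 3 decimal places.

c* ≈ 0.871

Steady state requires s·f(k) = (n + g + δ)·k, i.e. s·k^α = (n + g + δ)·k.
Rearranging, k^(1−α) = s / (n + g + δ).
k^0.73 = 0.31 / (0.024 + 0.029 + 0.112) = 0.31 / 0.165 = 1.8788
k* = 1.8788^(1/0.73) ≈ 2.3724
y* = (k*)^α = 2.3724^0.27 ≈ 1.2627
c* = (1 − s)·y* = (1 − 0.31) × 1.2627 ≈ 0.8713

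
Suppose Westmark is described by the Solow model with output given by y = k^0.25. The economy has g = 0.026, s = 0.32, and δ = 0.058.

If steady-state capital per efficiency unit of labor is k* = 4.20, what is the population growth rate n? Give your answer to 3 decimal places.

At the steady state, Δk = 0, so s·k^α = (n + g + δ)·k.
So s / (n + g + δ) = (k*)^(1−α) = 4.20^0.75 = 2.9338.
Therefore n + g + δ = s / 2.9338 = 0.32 / 2.9338 = 0.1091, so n = 0.1091 − 0.084 = 0.0251.

n ≈ 0.025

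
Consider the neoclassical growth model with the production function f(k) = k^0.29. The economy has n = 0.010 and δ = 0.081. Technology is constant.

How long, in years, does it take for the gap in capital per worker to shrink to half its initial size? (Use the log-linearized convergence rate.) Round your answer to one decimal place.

half-life ≈ 10.7 years

Near the steady state the convergence rate is λ = (1 − α)(n + δ).
λ = (1 − 0.29) × 0.091 = 0.71 × 0.091 = 0.06461
Half-life = ln 2 / λ = 0.6931 / 0.06461 ≈ 10.73 years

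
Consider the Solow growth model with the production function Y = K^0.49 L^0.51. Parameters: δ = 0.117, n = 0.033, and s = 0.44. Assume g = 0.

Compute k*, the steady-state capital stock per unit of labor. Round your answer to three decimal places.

k* ≈ 8.249

Steady state requires s·f(k) = (n + δ)·k, i.e. s·k^α = (n + δ)·k.
Rearranging, k^(1−α) = s / (n + δ).
k^0.51 = 0.44 / (0.033 + 0.117) = 0.44 / 0.150 = 2.9333
k* = 2.9333^(1/0.51) ≈ 8.2487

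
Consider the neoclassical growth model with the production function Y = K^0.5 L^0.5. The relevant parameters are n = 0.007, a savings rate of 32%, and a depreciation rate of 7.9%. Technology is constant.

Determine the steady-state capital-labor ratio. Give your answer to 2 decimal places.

In steady state, investment equals break-even investment: s·k^α = (n + δ)·k.
Dividing both sides by k: k^(1−α) = s / (n + δ).
k^0.5 = 0.32 / (0.007 + 0.079) = 0.32 / 0.086 = 3.7209
k* = 3.7209^(1/0.5) ≈ 13.8451

k* = 13.85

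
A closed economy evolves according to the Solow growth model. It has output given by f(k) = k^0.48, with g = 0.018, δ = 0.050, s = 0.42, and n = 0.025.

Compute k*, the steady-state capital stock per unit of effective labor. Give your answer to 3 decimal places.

In steady state, investment equals break-even investment: s·k^α = (n + g + δ)·k.
Rearranging, k^(1−α) = s / (n + g + δ).
k^0.52 = 0.42 / (0.025 + 0.018 + 0.050) = 0.42 / 0.093 = 4.5161
k* = 4.5161^(1/0.52) ≈ 18.1619

k* ≈ 18.162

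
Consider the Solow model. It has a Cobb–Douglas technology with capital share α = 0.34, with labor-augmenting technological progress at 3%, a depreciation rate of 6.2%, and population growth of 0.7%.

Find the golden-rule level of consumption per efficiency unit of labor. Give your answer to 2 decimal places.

At the golden rule, f'(k) = n + g + δ, so α·k^(α−1) = n + g + δ and k_gold = (α/(n + g + δ))^(1/(1−α)).
k_gold = (0.34/0.099)^(1/0.66) = 3.4343^1.5152 ≈ 6.4849
c_gold = f(k_gold) − (n + g + δ)·k_gold = 1.8882 − 0.099×6.4849 ≈ 1.2462

c_gold ≈ 1.25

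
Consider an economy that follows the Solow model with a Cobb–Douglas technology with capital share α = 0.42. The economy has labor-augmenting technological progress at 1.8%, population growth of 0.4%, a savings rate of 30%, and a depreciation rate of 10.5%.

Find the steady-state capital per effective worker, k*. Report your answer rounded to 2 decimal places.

k* = 4.40

At the steady state, Δk = 0, so s·k^α = (n + g + δ)·k.
Rearranging, k^(1−α) = s / (n + g + δ).
k^0.58 = 0.30 / (0.004 + 0.018 + 0.105) = 0.30 / 0.127 = 2.3622
k* = 2.3622^(1/0.58) ≈ 4.4020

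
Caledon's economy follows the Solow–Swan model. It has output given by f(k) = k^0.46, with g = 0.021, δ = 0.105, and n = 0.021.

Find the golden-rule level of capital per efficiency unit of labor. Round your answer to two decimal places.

The golden rule sets f'(k) = n + g + δ, i.e. α·k^(α−1) = n + g + δ.
So k^(1−α) = α / (n + g + δ) = 0.46 / 0.147 = 3.1293.
k_gold = 3.1293^(1/0.54) ≈ 8.2698

k_gold ≈ 8.27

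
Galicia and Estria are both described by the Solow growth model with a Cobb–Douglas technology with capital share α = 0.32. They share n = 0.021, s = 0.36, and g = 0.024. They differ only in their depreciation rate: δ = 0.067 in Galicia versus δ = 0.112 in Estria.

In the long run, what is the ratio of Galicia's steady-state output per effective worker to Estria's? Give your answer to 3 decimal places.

Steady-state y* = [s/(n + g + δ)]^(α/(1−α)), so the ratio is [ (s_G/(n + g + δ)_G) / (s_E/(n + g + δ)_E) ]^0.4706.
s_G/(n + g + δ)_G = 0.36/0.112 = 3.2143; s_E/(n + g + δ)_E = 0.36/0.157 = 2.2930.
Ratio = (3.2143/2.2930)^0.4706 = 1.4018^0.4706 ≈ 1.1723

y*_G / y*_E ≈ 1.172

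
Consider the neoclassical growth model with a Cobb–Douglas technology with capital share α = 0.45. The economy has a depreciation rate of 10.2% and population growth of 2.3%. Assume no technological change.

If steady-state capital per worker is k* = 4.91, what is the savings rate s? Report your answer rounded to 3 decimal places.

Steady state requires s·f(k) = (n + δ)·k, i.e. s·k^α = (n + δ)·k.
So s / (n + δ) = (k*)^(1−α) = 4.91^0.55 = 2.3994.
Therefore s = 2.3994 × (n + δ) = 2.3994 × 0.125 = 0.2999.

s ≈ 0.300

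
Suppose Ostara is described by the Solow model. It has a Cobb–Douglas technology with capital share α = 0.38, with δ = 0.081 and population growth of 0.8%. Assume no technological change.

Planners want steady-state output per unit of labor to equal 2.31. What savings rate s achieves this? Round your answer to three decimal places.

In steady state, investment equals break-even investment: s·k^α = (n + δ)·k.
Since y* = [s/(n + δ)]^(α/(1−α)), we have s/(n + δ) = (y*)^((1−α)/α) = 2.31^1.6316 = 3.9198.
Therefore s = 3.9198 × (n + δ) = 3.9198 × 0.089 = 0.3489.

s ≈ 0.349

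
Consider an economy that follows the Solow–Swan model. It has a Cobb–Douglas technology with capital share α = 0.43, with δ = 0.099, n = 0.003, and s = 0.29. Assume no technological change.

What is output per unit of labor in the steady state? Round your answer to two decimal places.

y* ≈ 2.20

In steady state, investment equals break-even investment: s·k^α = (n + δ)·k.
Dividing both sides by k: k^(1−α) = s / (n + δ).
k^0.57 = 0.29 / (0.003 + 0.099) = 0.29 / 0.102 = 2.8431
k* = 2.8431^(1/0.57) ≈ 6.2535
y* = (k*)^α = 6.2535^0.43 ≈ 2.1995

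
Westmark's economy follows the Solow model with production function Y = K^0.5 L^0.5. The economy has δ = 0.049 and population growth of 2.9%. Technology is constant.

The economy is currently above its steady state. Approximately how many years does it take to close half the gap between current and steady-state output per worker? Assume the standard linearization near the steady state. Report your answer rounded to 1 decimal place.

half-life ≈ 17.8 years

Near the steady state the convergence rate is λ = (1 − α)(n + δ).
λ = (1 − 0.5) × 0.078 = 0.5 × 0.078 = 0.0390
Half-life = ln 2 / λ = 0.6931 / 0.0390 ≈ 17.77 years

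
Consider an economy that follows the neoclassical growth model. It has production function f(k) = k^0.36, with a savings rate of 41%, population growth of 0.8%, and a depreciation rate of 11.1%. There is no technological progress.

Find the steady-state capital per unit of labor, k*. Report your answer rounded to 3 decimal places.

k* = 6.909

In steady state, investment equals break-even investment: s·k^α = (n + δ)·k.
Dividing both sides by k: k^(1−α) = s / (n + δ).
k^0.64 = 0.41 / (0.008 + 0.111) = 0.41 / 0.119 = 3.4454
k* = 3.4454^(1/0.64) ≈ 6.9093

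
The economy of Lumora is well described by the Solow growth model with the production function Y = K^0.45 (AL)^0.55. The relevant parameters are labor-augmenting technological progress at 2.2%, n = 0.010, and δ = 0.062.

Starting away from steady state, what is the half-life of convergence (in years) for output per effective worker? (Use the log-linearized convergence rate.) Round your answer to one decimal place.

half-life ≈ 13.4 years

Near the steady state the convergence rate is λ = (1 − α)(n + g + δ).
λ = (1 − 0.45) × 0.094 = 0.55 × 0.094 = 0.0517
Half-life = ln 2 / λ = 0.6931 / 0.0517 ≈ 13.41 years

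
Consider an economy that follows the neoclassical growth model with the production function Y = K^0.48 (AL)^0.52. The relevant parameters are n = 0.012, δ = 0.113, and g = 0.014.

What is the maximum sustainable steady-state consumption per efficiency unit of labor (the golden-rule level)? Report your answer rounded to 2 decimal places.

c_gold ≈ 1.63

At the golden rule, f'(k) = n + g + δ, so α·k^(α−1) = n + g + δ and k_gold = (α/(n + g + δ))^(1/(1−α)).
k_gold = (0.48/0.139)^(1/0.52) = 3.4532^1.9231 ≈ 10.8406
c_gold = f(k_gold) − (n + g + δ)·k_gold = 3.1392 − 0.139×10.8406 ≈ 1.6324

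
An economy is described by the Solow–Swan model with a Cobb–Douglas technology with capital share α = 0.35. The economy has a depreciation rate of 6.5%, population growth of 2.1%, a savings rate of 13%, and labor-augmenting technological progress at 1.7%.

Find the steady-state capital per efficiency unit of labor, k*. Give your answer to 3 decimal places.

In steady state, investment equals break-even investment: s·k^α = (n + g + δ)·k.
Dividing both sides by k: k^(1−α) = s / (n + g + δ).
k^0.65 = 0.13 / (0.021 + 0.017 + 0.065) = 0.13 / 0.103 = 1.2621
k* = 1.2621^(1/0.65) ≈ 1.4306

k* ≈ 1.431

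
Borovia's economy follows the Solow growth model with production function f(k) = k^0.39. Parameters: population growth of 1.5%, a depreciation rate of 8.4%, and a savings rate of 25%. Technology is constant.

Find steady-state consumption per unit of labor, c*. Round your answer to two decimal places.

Steady state requires s·f(k) = (n + δ)·k, i.e. s·k^α = (n + δ)·k.
Dividing both sides by k: k^(1−α) = s / (n + δ).
k^0.61 = 0.25 / (0.015 + 0.084) = 0.25 / 0.099 = 2.5253
k* = 2.5253^(1/0.61) ≈ 4.5659
y* = (k*)^α = 4.5659^0.39 ≈ 1.8081
c* = (1 − s)·y* = (1 − 0.25) × 1.8081 ≈ 1.3561

c* = 1.36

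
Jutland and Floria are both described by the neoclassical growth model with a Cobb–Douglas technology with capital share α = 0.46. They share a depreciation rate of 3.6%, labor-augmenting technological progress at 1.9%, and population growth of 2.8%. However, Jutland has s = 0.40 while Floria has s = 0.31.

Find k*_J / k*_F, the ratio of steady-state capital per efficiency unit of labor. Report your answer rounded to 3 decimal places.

Steady-state k* = [s/(n + g + δ)]^(1/(1−α)), so the ratio is [ (s_J/(n + g + δ)_J) / (s_F/(n + g + δ)_F) ]^1.8519.
s_J/(n + g + δ)_J = 0.40/0.083 = 4.8193; s_F/(n + g + δ)_F = 0.31/0.083 = 3.7349.
Ratio = (4.8193/3.7349)^1.8519 = 1.2903^1.8519 ≈ 1.6032

k*_J / k*_F ≈ 1.603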